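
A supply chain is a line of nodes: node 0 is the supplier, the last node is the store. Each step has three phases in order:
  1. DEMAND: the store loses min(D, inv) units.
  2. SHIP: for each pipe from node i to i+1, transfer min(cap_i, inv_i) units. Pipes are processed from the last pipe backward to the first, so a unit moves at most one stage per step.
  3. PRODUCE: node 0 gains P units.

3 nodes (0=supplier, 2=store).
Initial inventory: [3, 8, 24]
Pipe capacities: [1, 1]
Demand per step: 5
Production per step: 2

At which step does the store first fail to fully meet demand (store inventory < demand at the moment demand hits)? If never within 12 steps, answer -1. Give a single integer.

Step 1: demand=5,sold=5 ship[1->2]=1 ship[0->1]=1 prod=2 -> [4 8 20]
Step 2: demand=5,sold=5 ship[1->2]=1 ship[0->1]=1 prod=2 -> [5 8 16]
Step 3: demand=5,sold=5 ship[1->2]=1 ship[0->1]=1 prod=2 -> [6 8 12]
Step 4: demand=5,sold=5 ship[1->2]=1 ship[0->1]=1 prod=2 -> [7 8 8]
Step 5: demand=5,sold=5 ship[1->2]=1 ship[0->1]=1 prod=2 -> [8 8 4]
Step 6: demand=5,sold=4 ship[1->2]=1 ship[0->1]=1 prod=2 -> [9 8 1]
Step 7: demand=5,sold=1 ship[1->2]=1 ship[0->1]=1 prod=2 -> [10 8 1]
Step 8: demand=5,sold=1 ship[1->2]=1 ship[0->1]=1 prod=2 -> [11 8 1]
Step 9: demand=5,sold=1 ship[1->2]=1 ship[0->1]=1 prod=2 -> [12 8 1]
Step 10: demand=5,sold=1 ship[1->2]=1 ship[0->1]=1 prod=2 -> [13 8 1]
Step 11: demand=5,sold=1 ship[1->2]=1 ship[0->1]=1 prod=2 -> [14 8 1]
Step 12: demand=5,sold=1 ship[1->2]=1 ship[0->1]=1 prod=2 -> [15 8 1]
First stockout at step 6

6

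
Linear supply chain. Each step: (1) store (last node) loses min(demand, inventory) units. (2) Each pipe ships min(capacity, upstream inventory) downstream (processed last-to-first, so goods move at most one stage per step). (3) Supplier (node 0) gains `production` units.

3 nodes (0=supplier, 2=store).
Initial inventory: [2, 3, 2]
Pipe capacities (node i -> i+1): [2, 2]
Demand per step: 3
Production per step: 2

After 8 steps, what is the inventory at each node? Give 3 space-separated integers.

Step 1: demand=3,sold=2 ship[1->2]=2 ship[0->1]=2 prod=2 -> inv=[2 3 2]
Step 2: demand=3,sold=2 ship[1->2]=2 ship[0->1]=2 prod=2 -> inv=[2 3 2]
Step 3: demand=3,sold=2 ship[1->2]=2 ship[0->1]=2 prod=2 -> inv=[2 3 2]
Step 4: demand=3,sold=2 ship[1->2]=2 ship[0->1]=2 prod=2 -> inv=[2 3 2]
Step 5: demand=3,sold=2 ship[1->2]=2 ship[0->1]=2 prod=2 -> inv=[2 3 2]
Step 6: demand=3,sold=2 ship[1->2]=2 ship[0->1]=2 prod=2 -> inv=[2 3 2]
Step 7: demand=3,sold=2 ship[1->2]=2 ship[0->1]=2 prod=2 -> inv=[2 3 2]
Step 8: demand=3,sold=2 ship[1->2]=2 ship[0->1]=2 prod=2 -> inv=[2 3 2]

2 3 2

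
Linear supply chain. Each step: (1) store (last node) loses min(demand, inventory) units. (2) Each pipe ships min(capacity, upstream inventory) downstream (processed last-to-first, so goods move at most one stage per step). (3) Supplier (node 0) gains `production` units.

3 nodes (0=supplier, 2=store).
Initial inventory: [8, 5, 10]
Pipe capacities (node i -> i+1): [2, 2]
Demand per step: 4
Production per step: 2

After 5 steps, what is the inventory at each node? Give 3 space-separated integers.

Step 1: demand=4,sold=4 ship[1->2]=2 ship[0->1]=2 prod=2 -> inv=[8 5 8]
Step 2: demand=4,sold=4 ship[1->2]=2 ship[0->1]=2 prod=2 -> inv=[8 5 6]
Step 3: demand=4,sold=4 ship[1->2]=2 ship[0->1]=2 prod=2 -> inv=[8 5 4]
Step 4: demand=4,sold=4 ship[1->2]=2 ship[0->1]=2 prod=2 -> inv=[8 5 2]
Step 5: demand=4,sold=2 ship[1->2]=2 ship[0->1]=2 prod=2 -> inv=[8 5 2]

8 5 2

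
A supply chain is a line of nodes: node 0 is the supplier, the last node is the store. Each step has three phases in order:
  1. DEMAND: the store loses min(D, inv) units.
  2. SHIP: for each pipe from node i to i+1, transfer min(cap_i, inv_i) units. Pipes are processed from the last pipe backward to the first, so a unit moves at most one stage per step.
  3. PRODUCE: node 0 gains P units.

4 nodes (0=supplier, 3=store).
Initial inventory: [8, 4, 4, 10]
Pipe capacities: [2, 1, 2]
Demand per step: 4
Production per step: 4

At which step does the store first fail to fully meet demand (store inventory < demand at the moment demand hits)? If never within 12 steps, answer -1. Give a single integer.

Step 1: demand=4,sold=4 ship[2->3]=2 ship[1->2]=1 ship[0->1]=2 prod=4 -> [10 5 3 8]
Step 2: demand=4,sold=4 ship[2->3]=2 ship[1->2]=1 ship[0->1]=2 prod=4 -> [12 6 2 6]
Step 3: demand=4,sold=4 ship[2->3]=2 ship[1->2]=1 ship[0->1]=2 prod=4 -> [14 7 1 4]
Step 4: demand=4,sold=4 ship[2->3]=1 ship[1->2]=1 ship[0->1]=2 prod=4 -> [16 8 1 1]
Step 5: demand=4,sold=1 ship[2->3]=1 ship[1->2]=1 ship[0->1]=2 prod=4 -> [18 9 1 1]
Step 6: demand=4,sold=1 ship[2->3]=1 ship[1->2]=1 ship[0->1]=2 prod=4 -> [20 10 1 1]
Step 7: demand=4,sold=1 ship[2->3]=1 ship[1->2]=1 ship[0->1]=2 prod=4 -> [22 11 1 1]
Step 8: demand=4,sold=1 ship[2->3]=1 ship[1->2]=1 ship[0->1]=2 prod=4 -> [24 12 1 1]
Step 9: demand=4,sold=1 ship[2->3]=1 ship[1->2]=1 ship[0->1]=2 prod=4 -> [26 13 1 1]
Step 10: demand=4,sold=1 ship[2->3]=1 ship[1->2]=1 ship[0->1]=2 prod=4 -> [28 14 1 1]
Step 11: demand=4,sold=1 ship[2->3]=1 ship[1->2]=1 ship[0->1]=2 prod=4 -> [30 15 1 1]
Step 12: demand=4,sold=1 ship[2->3]=1 ship[1->2]=1 ship[0->1]=2 prod=4 -> [32 16 1 1]
First stockout at step 5

5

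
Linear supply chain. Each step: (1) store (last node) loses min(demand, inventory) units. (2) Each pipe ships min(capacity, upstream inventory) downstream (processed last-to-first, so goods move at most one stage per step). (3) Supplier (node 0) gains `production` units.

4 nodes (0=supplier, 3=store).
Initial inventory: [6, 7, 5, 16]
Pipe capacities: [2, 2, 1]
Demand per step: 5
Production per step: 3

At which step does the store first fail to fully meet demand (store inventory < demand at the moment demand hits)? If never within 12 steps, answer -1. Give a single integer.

Step 1: demand=5,sold=5 ship[2->3]=1 ship[1->2]=2 ship[0->1]=2 prod=3 -> [7 7 6 12]
Step 2: demand=5,sold=5 ship[2->3]=1 ship[1->2]=2 ship[0->1]=2 prod=3 -> [8 7 7 8]
Step 3: demand=5,sold=5 ship[2->3]=1 ship[1->2]=2 ship[0->1]=2 prod=3 -> [9 7 8 4]
Step 4: demand=5,sold=4 ship[2->3]=1 ship[1->2]=2 ship[0->1]=2 prod=3 -> [10 7 9 1]
Step 5: demand=5,sold=1 ship[2->3]=1 ship[1->2]=2 ship[0->1]=2 prod=3 -> [11 7 10 1]
Step 6: demand=5,sold=1 ship[2->3]=1 ship[1->2]=2 ship[0->1]=2 prod=3 -> [12 7 11 1]
Step 7: demand=5,sold=1 ship[2->3]=1 ship[1->2]=2 ship[0->1]=2 prod=3 -> [13 7 12 1]
Step 8: demand=5,sold=1 ship[2->3]=1 ship[1->2]=2 ship[0->1]=2 prod=3 -> [14 7 13 1]
Step 9: demand=5,sold=1 ship[2->3]=1 ship[1->2]=2 ship[0->1]=2 prod=3 -> [15 7 14 1]
Step 10: demand=5,sold=1 ship[2->3]=1 ship[1->2]=2 ship[0->1]=2 prod=3 -> [16 7 15 1]
Step 11: demand=5,sold=1 ship[2->3]=1 ship[1->2]=2 ship[0->1]=2 prod=3 -> [17 7 16 1]
Step 12: demand=5,sold=1 ship[2->3]=1 ship[1->2]=2 ship[0->1]=2 prod=3 -> [18 7 17 1]
First stockout at step 4

4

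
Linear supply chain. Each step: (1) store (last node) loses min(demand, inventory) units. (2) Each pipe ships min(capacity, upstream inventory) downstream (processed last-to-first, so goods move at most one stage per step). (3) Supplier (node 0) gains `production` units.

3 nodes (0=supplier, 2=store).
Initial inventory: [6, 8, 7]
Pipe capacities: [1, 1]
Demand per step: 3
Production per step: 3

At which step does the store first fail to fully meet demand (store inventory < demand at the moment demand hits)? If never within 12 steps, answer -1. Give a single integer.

Step 1: demand=3,sold=3 ship[1->2]=1 ship[0->1]=1 prod=3 -> [8 8 5]
Step 2: demand=3,sold=3 ship[1->2]=1 ship[0->1]=1 prod=3 -> [10 8 3]
Step 3: demand=3,sold=3 ship[1->2]=1 ship[0->1]=1 prod=3 -> [12 8 1]
Step 4: demand=3,sold=1 ship[1->2]=1 ship[0->1]=1 prod=3 -> [14 8 1]
Step 5: demand=3,sold=1 ship[1->2]=1 ship[0->1]=1 prod=3 -> [16 8 1]
Step 6: demand=3,sold=1 ship[1->2]=1 ship[0->1]=1 prod=3 -> [18 8 1]
Step 7: demand=3,sold=1 ship[1->2]=1 ship[0->1]=1 prod=3 -> [20 8 1]
Step 8: demand=3,sold=1 ship[1->2]=1 ship[0->1]=1 prod=3 -> [22 8 1]
Step 9: demand=3,sold=1 ship[1->2]=1 ship[0->1]=1 prod=3 -> [24 8 1]
Step 10: demand=3,sold=1 ship[1->2]=1 ship[0->1]=1 prod=3 -> [26 8 1]
Step 11: demand=3,sold=1 ship[1->2]=1 ship[0->1]=1 prod=3 -> [28 8 1]
Step 12: demand=3,sold=1 ship[1->2]=1 ship[0->1]=1 prod=3 -> [30 8 1]
First stockout at step 4

4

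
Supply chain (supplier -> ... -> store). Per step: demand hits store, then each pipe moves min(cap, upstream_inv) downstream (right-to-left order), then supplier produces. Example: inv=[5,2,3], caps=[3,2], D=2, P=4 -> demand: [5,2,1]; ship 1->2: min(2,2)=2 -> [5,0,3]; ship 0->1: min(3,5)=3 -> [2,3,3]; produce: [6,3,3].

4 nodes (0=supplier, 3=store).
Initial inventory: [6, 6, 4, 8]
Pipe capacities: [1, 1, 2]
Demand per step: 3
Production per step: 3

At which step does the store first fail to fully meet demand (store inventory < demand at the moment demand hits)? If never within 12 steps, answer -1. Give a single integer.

Step 1: demand=3,sold=3 ship[2->3]=2 ship[1->2]=1 ship[0->1]=1 prod=3 -> [8 6 3 7]
Step 2: demand=3,sold=3 ship[2->3]=2 ship[1->2]=1 ship[0->1]=1 prod=3 -> [10 6 2 6]
Step 3: demand=3,sold=3 ship[2->3]=2 ship[1->2]=1 ship[0->1]=1 prod=3 -> [12 6 1 5]
Step 4: demand=3,sold=3 ship[2->3]=1 ship[1->2]=1 ship[0->1]=1 prod=3 -> [14 6 1 3]
Step 5: demand=3,sold=3 ship[2->3]=1 ship[1->2]=1 ship[0->1]=1 prod=3 -> [16 6 1 1]
Step 6: demand=3,sold=1 ship[2->3]=1 ship[1->2]=1 ship[0->1]=1 prod=3 -> [18 6 1 1]
Step 7: demand=3,sold=1 ship[2->3]=1 ship[1->2]=1 ship[0->1]=1 prod=3 -> [20 6 1 1]
Step 8: demand=3,sold=1 ship[2->3]=1 ship[1->2]=1 ship[0->1]=1 prod=3 -> [22 6 1 1]
Step 9: demand=3,sold=1 ship[2->3]=1 ship[1->2]=1 ship[0->1]=1 prod=3 -> [24 6 1 1]
Step 10: demand=3,sold=1 ship[2->3]=1 ship[1->2]=1 ship[0->1]=1 prod=3 -> [26 6 1 1]
Step 11: demand=3,sold=1 ship[2->3]=1 ship[1->2]=1 ship[0->1]=1 prod=3 -> [28 6 1 1]
Step 12: demand=3,sold=1 ship[2->3]=1 ship[1->2]=1 ship[0->1]=1 prod=3 -> [30 6 1 1]
First stockout at step 6

6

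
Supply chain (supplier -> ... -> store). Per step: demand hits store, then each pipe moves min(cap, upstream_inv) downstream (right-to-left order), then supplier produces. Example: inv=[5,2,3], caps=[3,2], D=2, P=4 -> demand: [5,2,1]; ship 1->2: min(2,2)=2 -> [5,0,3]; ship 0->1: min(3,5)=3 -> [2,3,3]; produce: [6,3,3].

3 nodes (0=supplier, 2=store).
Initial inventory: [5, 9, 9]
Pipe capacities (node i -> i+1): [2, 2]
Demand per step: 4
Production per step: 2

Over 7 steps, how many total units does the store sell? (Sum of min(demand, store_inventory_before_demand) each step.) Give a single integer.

Answer: 21

Derivation:
Step 1: sold=4 (running total=4) -> [5 9 7]
Step 2: sold=4 (running total=8) -> [5 9 5]
Step 3: sold=4 (running total=12) -> [5 9 3]
Step 4: sold=3 (running total=15) -> [5 9 2]
Step 5: sold=2 (running total=17) -> [5 9 2]
Step 6: sold=2 (running total=19) -> [5 9 2]
Step 7: sold=2 (running total=21) -> [5 9 2]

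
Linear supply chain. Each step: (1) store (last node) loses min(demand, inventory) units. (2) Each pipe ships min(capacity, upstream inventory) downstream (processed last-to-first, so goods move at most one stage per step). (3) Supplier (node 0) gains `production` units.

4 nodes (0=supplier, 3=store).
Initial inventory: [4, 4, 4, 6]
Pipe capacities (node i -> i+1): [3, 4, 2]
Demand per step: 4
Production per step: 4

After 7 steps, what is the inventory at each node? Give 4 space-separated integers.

Step 1: demand=4,sold=4 ship[2->3]=2 ship[1->2]=4 ship[0->1]=3 prod=4 -> inv=[5 3 6 4]
Step 2: demand=4,sold=4 ship[2->3]=2 ship[1->2]=3 ship[0->1]=3 prod=4 -> inv=[6 3 7 2]
Step 3: demand=4,sold=2 ship[2->3]=2 ship[1->2]=3 ship[0->1]=3 prod=4 -> inv=[7 3 8 2]
Step 4: demand=4,sold=2 ship[2->3]=2 ship[1->2]=3 ship[0->1]=3 prod=4 -> inv=[8 3 9 2]
Step 5: demand=4,sold=2 ship[2->3]=2 ship[1->2]=3 ship[0->1]=3 prod=4 -> inv=[9 3 10 2]
Step 6: demand=4,sold=2 ship[2->3]=2 ship[1->2]=3 ship[0->1]=3 prod=4 -> inv=[10 3 11 2]
Step 7: demand=4,sold=2 ship[2->3]=2 ship[1->2]=3 ship[0->1]=3 prod=4 -> inv=[11 3 12 2]

11 3 12 2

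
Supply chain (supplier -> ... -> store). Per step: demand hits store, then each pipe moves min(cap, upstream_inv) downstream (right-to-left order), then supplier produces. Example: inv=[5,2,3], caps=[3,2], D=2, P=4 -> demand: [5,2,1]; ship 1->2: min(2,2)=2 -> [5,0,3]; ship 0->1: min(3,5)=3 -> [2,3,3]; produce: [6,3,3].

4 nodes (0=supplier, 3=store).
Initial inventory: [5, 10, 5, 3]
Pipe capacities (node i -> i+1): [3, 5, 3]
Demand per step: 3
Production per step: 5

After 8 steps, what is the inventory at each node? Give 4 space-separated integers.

Step 1: demand=3,sold=3 ship[2->3]=3 ship[1->2]=5 ship[0->1]=3 prod=5 -> inv=[7 8 7 3]
Step 2: demand=3,sold=3 ship[2->3]=3 ship[1->2]=5 ship[0->1]=3 prod=5 -> inv=[9 6 9 3]
Step 3: demand=3,sold=3 ship[2->3]=3 ship[1->2]=5 ship[0->1]=3 prod=5 -> inv=[11 4 11 3]
Step 4: demand=3,sold=3 ship[2->3]=3 ship[1->2]=4 ship[0->1]=3 prod=5 -> inv=[13 3 12 3]
Step 5: demand=3,sold=3 ship[2->3]=3 ship[1->2]=3 ship[0->1]=3 prod=5 -> inv=[15 3 12 3]
Step 6: demand=3,sold=3 ship[2->3]=3 ship[1->2]=3 ship[0->1]=3 prod=5 -> inv=[17 3 12 3]
Step 7: demand=3,sold=3 ship[2->3]=3 ship[1->2]=3 ship[0->1]=3 prod=5 -> inv=[19 3 12 3]
Step 8: demand=3,sold=3 ship[2->3]=3 ship[1->2]=3 ship[0->1]=3 prod=5 -> inv=[21 3 12 3]

21 3 12 3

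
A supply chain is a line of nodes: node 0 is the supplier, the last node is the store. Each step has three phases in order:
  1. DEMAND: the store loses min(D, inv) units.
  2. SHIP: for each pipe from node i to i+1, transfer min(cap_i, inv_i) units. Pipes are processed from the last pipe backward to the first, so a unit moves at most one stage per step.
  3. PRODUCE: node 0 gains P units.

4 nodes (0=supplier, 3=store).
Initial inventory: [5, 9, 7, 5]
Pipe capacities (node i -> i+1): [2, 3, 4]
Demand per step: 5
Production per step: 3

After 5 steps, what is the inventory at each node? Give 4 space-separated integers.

Step 1: demand=5,sold=5 ship[2->3]=4 ship[1->2]=3 ship[0->1]=2 prod=3 -> inv=[6 8 6 4]
Step 2: demand=5,sold=4 ship[2->3]=4 ship[1->2]=3 ship[0->1]=2 prod=3 -> inv=[7 7 5 4]
Step 3: demand=5,sold=4 ship[2->3]=4 ship[1->2]=3 ship[0->1]=2 prod=3 -> inv=[8 6 4 4]
Step 4: demand=5,sold=4 ship[2->3]=4 ship[1->2]=3 ship[0->1]=2 prod=3 -> inv=[9 5 3 4]
Step 5: demand=5,sold=4 ship[2->3]=3 ship[1->2]=3 ship[0->1]=2 prod=3 -> inv=[10 4 3 3]

10 4 3 3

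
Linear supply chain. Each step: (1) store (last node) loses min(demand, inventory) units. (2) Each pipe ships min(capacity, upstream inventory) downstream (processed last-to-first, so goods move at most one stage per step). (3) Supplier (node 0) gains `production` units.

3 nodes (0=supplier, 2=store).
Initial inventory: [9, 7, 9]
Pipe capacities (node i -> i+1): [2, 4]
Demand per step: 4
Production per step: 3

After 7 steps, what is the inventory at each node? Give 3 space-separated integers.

Step 1: demand=4,sold=4 ship[1->2]=4 ship[0->1]=2 prod=3 -> inv=[10 5 9]
Step 2: demand=4,sold=4 ship[1->2]=4 ship[0->1]=2 prod=3 -> inv=[11 3 9]
Step 3: demand=4,sold=4 ship[1->2]=3 ship[0->1]=2 prod=3 -> inv=[12 2 8]
Step 4: demand=4,sold=4 ship[1->2]=2 ship[0->1]=2 prod=3 -> inv=[13 2 6]
Step 5: demand=4,sold=4 ship[1->2]=2 ship[0->1]=2 prod=3 -> inv=[14 2 4]
Step 6: demand=4,sold=4 ship[1->2]=2 ship[0->1]=2 prod=3 -> inv=[15 2 2]
Step 7: demand=4,sold=2 ship[1->2]=2 ship[0->1]=2 prod=3 -> inv=[16 2 2]

16 2 2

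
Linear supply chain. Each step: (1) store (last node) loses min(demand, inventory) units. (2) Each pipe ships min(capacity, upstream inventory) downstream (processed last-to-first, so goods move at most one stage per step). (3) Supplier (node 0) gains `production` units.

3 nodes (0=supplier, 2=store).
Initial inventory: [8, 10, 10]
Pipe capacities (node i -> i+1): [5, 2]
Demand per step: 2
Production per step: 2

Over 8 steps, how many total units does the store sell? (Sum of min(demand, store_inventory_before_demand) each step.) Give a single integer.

Answer: 16

Derivation:
Step 1: sold=2 (running total=2) -> [5 13 10]
Step 2: sold=2 (running total=4) -> [2 16 10]
Step 3: sold=2 (running total=6) -> [2 16 10]
Step 4: sold=2 (running total=8) -> [2 16 10]
Step 5: sold=2 (running total=10) -> [2 16 10]
Step 6: sold=2 (running total=12) -> [2 16 10]
Step 7: sold=2 (running total=14) -> [2 16 10]
Step 8: sold=2 (running total=16) -> [2 16 10]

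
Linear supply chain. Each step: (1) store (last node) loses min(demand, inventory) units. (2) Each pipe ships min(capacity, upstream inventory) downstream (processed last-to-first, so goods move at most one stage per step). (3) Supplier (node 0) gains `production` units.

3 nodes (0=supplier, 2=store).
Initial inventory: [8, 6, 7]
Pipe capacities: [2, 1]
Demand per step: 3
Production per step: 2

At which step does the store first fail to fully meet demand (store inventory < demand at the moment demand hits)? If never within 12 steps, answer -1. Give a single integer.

Step 1: demand=3,sold=3 ship[1->2]=1 ship[0->1]=2 prod=2 -> [8 7 5]
Step 2: demand=3,sold=3 ship[1->2]=1 ship[0->1]=2 prod=2 -> [8 8 3]
Step 3: demand=3,sold=3 ship[1->2]=1 ship[0->1]=2 prod=2 -> [8 9 1]
Step 4: demand=3,sold=1 ship[1->2]=1 ship[0->1]=2 prod=2 -> [8 10 1]
Step 5: demand=3,sold=1 ship[1->2]=1 ship[0->1]=2 prod=2 -> [8 11 1]
Step 6: demand=3,sold=1 ship[1->2]=1 ship[0->1]=2 prod=2 -> [8 12 1]
Step 7: demand=3,sold=1 ship[1->2]=1 ship[0->1]=2 prod=2 -> [8 13 1]
Step 8: demand=3,sold=1 ship[1->2]=1 ship[0->1]=2 prod=2 -> [8 14 1]
Step 9: demand=3,sold=1 ship[1->2]=1 ship[0->1]=2 prod=2 -> [8 15 1]
Step 10: demand=3,sold=1 ship[1->2]=1 ship[0->1]=2 prod=2 -> [8 16 1]
Step 11: demand=3,sold=1 ship[1->2]=1 ship[0->1]=2 prod=2 -> [8 17 1]
Step 12: demand=3,sold=1 ship[1->2]=1 ship[0->1]=2 prod=2 -> [8 18 1]
First stockout at step 4

4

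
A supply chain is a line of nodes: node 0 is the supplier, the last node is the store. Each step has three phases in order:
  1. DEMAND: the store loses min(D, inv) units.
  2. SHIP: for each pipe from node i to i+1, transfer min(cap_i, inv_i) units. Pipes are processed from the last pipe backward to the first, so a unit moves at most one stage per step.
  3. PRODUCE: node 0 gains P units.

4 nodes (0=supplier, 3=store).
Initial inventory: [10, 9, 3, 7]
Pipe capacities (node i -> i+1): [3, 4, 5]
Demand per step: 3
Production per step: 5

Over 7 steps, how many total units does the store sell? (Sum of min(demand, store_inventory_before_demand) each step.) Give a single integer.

Step 1: sold=3 (running total=3) -> [12 8 4 7]
Step 2: sold=3 (running total=6) -> [14 7 4 8]
Step 3: sold=3 (running total=9) -> [16 6 4 9]
Step 4: sold=3 (running total=12) -> [18 5 4 10]
Step 5: sold=3 (running total=15) -> [20 4 4 11]
Step 6: sold=3 (running total=18) -> [22 3 4 12]
Step 7: sold=3 (running total=21) -> [24 3 3 13]

Answer: 21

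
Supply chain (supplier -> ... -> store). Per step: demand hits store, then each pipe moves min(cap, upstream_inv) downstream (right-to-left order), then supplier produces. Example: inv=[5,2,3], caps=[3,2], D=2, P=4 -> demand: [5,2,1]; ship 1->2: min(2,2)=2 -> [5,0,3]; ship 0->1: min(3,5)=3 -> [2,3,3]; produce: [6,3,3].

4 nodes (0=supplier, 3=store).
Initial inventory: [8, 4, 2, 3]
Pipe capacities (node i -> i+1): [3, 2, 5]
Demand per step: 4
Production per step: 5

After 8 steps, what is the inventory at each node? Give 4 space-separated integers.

Step 1: demand=4,sold=3 ship[2->3]=2 ship[1->2]=2 ship[0->1]=3 prod=5 -> inv=[10 5 2 2]
Step 2: demand=4,sold=2 ship[2->3]=2 ship[1->2]=2 ship[0->1]=3 prod=5 -> inv=[12 6 2 2]
Step 3: demand=4,sold=2 ship[2->3]=2 ship[1->2]=2 ship[0->1]=3 prod=5 -> inv=[14 7 2 2]
Step 4: demand=4,sold=2 ship[2->3]=2 ship[1->2]=2 ship[0->1]=3 prod=5 -> inv=[16 8 2 2]
Step 5: demand=4,sold=2 ship[2->3]=2 ship[1->2]=2 ship[0->1]=3 prod=5 -> inv=[18 9 2 2]
Step 6: demand=4,sold=2 ship[2->3]=2 ship[1->2]=2 ship[0->1]=3 prod=5 -> inv=[20 10 2 2]
Step 7: demand=4,sold=2 ship[2->3]=2 ship[1->2]=2 ship[0->1]=3 prod=5 -> inv=[22 11 2 2]
Step 8: demand=4,sold=2 ship[2->3]=2 ship[1->2]=2 ship[0->1]=3 prod=5 -> inv=[24 12 2 2]

24 12 2 2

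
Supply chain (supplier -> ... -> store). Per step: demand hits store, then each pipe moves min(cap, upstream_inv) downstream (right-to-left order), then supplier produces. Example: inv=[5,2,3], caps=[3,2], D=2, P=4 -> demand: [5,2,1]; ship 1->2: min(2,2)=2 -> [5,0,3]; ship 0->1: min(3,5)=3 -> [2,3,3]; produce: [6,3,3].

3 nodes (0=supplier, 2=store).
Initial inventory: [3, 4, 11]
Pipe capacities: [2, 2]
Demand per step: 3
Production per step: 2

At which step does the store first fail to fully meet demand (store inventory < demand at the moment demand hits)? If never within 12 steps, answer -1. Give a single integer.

Step 1: demand=3,sold=3 ship[1->2]=2 ship[0->1]=2 prod=2 -> [3 4 10]
Step 2: demand=3,sold=3 ship[1->2]=2 ship[0->1]=2 prod=2 -> [3 4 9]
Step 3: demand=3,sold=3 ship[1->2]=2 ship[0->1]=2 prod=2 -> [3 4 8]
Step 4: demand=3,sold=3 ship[1->2]=2 ship[0->1]=2 prod=2 -> [3 4 7]
Step 5: demand=3,sold=3 ship[1->2]=2 ship[0->1]=2 prod=2 -> [3 4 6]
Step 6: demand=3,sold=3 ship[1->2]=2 ship[0->1]=2 prod=2 -> [3 4 5]
Step 7: demand=3,sold=3 ship[1->2]=2 ship[0->1]=2 prod=2 -> [3 4 4]
Step 8: demand=3,sold=3 ship[1->2]=2 ship[0->1]=2 prod=2 -> [3 4 3]
Step 9: demand=3,sold=3 ship[1->2]=2 ship[0->1]=2 prod=2 -> [3 4 2]
Step 10: demand=3,sold=2 ship[1->2]=2 ship[0->1]=2 prod=2 -> [3 4 2]
Step 11: demand=3,sold=2 ship[1->2]=2 ship[0->1]=2 prod=2 -> [3 4 2]
Step 12: demand=3,sold=2 ship[1->2]=2 ship[0->1]=2 prod=2 -> [3 4 2]
First stockout at step 10

10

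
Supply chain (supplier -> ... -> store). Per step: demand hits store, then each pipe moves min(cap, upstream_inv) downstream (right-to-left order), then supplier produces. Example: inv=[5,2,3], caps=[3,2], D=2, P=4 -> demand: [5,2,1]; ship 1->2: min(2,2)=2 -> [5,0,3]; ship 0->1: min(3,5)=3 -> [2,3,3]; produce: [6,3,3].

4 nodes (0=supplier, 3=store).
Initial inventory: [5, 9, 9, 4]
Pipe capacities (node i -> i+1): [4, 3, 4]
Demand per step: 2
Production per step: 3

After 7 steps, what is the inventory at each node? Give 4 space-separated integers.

Step 1: demand=2,sold=2 ship[2->3]=4 ship[1->2]=3 ship[0->1]=4 prod=3 -> inv=[4 10 8 6]
Step 2: demand=2,sold=2 ship[2->3]=4 ship[1->2]=3 ship[0->1]=4 prod=3 -> inv=[3 11 7 8]
Step 3: demand=2,sold=2 ship[2->3]=4 ship[1->2]=3 ship[0->1]=3 prod=3 -> inv=[3 11 6 10]
Step 4: demand=2,sold=2 ship[2->3]=4 ship[1->2]=3 ship[0->1]=3 prod=3 -> inv=[3 11 5 12]
Step 5: demand=2,sold=2 ship[2->3]=4 ship[1->2]=3 ship[0->1]=3 prod=3 -> inv=[3 11 4 14]
Step 6: demand=2,sold=2 ship[2->3]=4 ship[1->2]=3 ship[0->1]=3 prod=3 -> inv=[3 11 3 16]
Step 7: demand=2,sold=2 ship[2->3]=3 ship[1->2]=3 ship[0->1]=3 prod=3 -> inv=[3 11 3 17]

3 11 3 17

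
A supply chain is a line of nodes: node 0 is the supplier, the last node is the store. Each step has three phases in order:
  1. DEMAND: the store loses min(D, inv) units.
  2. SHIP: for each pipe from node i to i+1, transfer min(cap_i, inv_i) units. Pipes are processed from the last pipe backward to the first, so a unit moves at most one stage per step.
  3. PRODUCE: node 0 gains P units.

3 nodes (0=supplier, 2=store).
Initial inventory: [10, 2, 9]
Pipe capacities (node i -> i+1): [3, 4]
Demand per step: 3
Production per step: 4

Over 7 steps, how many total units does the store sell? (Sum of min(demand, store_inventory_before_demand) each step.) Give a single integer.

Answer: 21

Derivation:
Step 1: sold=3 (running total=3) -> [11 3 8]
Step 2: sold=3 (running total=6) -> [12 3 8]
Step 3: sold=3 (running total=9) -> [13 3 8]
Step 4: sold=3 (running total=12) -> [14 3 8]
Step 5: sold=3 (running total=15) -> [15 3 8]
Step 6: sold=3 (running total=18) -> [16 3 8]
Step 7: sold=3 (running total=21) -> [17 3 8]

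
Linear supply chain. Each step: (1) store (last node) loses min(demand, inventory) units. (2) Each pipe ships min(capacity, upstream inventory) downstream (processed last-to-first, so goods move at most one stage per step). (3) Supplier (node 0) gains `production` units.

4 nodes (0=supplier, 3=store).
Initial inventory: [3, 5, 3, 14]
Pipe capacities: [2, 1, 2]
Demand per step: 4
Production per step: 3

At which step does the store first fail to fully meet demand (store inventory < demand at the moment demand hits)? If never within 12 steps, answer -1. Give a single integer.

Step 1: demand=4,sold=4 ship[2->3]=2 ship[1->2]=1 ship[0->1]=2 prod=3 -> [4 6 2 12]
Step 2: demand=4,sold=4 ship[2->3]=2 ship[1->2]=1 ship[0->1]=2 prod=3 -> [5 7 1 10]
Step 3: demand=4,sold=4 ship[2->3]=1 ship[1->2]=1 ship[0->1]=2 prod=3 -> [6 8 1 7]
Step 4: demand=4,sold=4 ship[2->3]=1 ship[1->2]=1 ship[0->1]=2 prod=3 -> [7 9 1 4]
Step 5: demand=4,sold=4 ship[2->3]=1 ship[1->2]=1 ship[0->1]=2 prod=3 -> [8 10 1 1]
Step 6: demand=4,sold=1 ship[2->3]=1 ship[1->2]=1 ship[0->1]=2 prod=3 -> [9 11 1 1]
Step 7: demand=4,sold=1 ship[2->3]=1 ship[1->2]=1 ship[0->1]=2 prod=3 -> [10 12 1 1]
Step 8: demand=4,sold=1 ship[2->3]=1 ship[1->2]=1 ship[0->1]=2 prod=3 -> [11 13 1 1]
Step 9: demand=4,sold=1 ship[2->3]=1 ship[1->2]=1 ship[0->1]=2 prod=3 -> [12 14 1 1]
Step 10: demand=4,sold=1 ship[2->3]=1 ship[1->2]=1 ship[0->1]=2 prod=3 -> [13 15 1 1]
Step 11: demand=4,sold=1 ship[2->3]=1 ship[1->2]=1 ship[0->1]=2 prod=3 -> [14 16 1 1]
Step 12: demand=4,sold=1 ship[2->3]=1 ship[1->2]=1 ship[0->1]=2 prod=3 -> [15 17 1 1]
First stockout at step 6

6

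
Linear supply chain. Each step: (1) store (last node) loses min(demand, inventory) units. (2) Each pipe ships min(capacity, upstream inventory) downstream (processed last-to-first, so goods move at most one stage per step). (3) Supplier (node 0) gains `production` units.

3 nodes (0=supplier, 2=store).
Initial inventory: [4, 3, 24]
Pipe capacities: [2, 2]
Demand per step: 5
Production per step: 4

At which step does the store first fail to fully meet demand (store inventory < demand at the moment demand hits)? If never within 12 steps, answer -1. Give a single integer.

Step 1: demand=5,sold=5 ship[1->2]=2 ship[0->1]=2 prod=4 -> [6 3 21]
Step 2: demand=5,sold=5 ship[1->2]=2 ship[0->1]=2 prod=4 -> [8 3 18]
Step 3: demand=5,sold=5 ship[1->2]=2 ship[0->1]=2 prod=4 -> [10 3 15]
Step 4: demand=5,sold=5 ship[1->2]=2 ship[0->1]=2 prod=4 -> [12 3 12]
Step 5: demand=5,sold=5 ship[1->2]=2 ship[0->1]=2 prod=4 -> [14 3 9]
Step 6: demand=5,sold=5 ship[1->2]=2 ship[0->1]=2 prod=4 -> [16 3 6]
Step 7: demand=5,sold=5 ship[1->2]=2 ship[0->1]=2 prod=4 -> [18 3 3]
Step 8: demand=5,sold=3 ship[1->2]=2 ship[0->1]=2 prod=4 -> [20 3 2]
Step 9: demand=5,sold=2 ship[1->2]=2 ship[0->1]=2 prod=4 -> [22 3 2]
Step 10: demand=5,sold=2 ship[1->2]=2 ship[0->1]=2 prod=4 -> [24 3 2]
Step 11: demand=5,sold=2 ship[1->2]=2 ship[0->1]=2 prod=4 -> [26 3 2]
Step 12: demand=5,sold=2 ship[1->2]=2 ship[0->1]=2 prod=4 -> [28 3 2]
First stockout at step 8

8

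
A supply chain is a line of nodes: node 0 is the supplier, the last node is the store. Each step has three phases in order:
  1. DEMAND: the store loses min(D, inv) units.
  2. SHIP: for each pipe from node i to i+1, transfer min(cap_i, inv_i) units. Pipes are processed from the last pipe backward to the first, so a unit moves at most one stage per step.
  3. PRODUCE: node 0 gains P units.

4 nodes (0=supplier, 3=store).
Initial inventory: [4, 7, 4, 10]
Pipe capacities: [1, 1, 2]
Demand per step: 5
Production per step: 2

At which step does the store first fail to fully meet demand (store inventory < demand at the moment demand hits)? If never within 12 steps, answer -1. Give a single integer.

Step 1: demand=5,sold=5 ship[2->3]=2 ship[1->2]=1 ship[0->1]=1 prod=2 -> [5 7 3 7]
Step 2: demand=5,sold=5 ship[2->3]=2 ship[1->2]=1 ship[0->1]=1 prod=2 -> [6 7 2 4]
Step 3: demand=5,sold=4 ship[2->3]=2 ship[1->2]=1 ship[0->1]=1 prod=2 -> [7 7 1 2]
Step 4: demand=5,sold=2 ship[2->3]=1 ship[1->2]=1 ship[0->1]=1 prod=2 -> [8 7 1 1]
Step 5: demand=5,sold=1 ship[2->3]=1 ship[1->2]=1 ship[0->1]=1 prod=2 -> [9 7 1 1]
Step 6: demand=5,sold=1 ship[2->3]=1 ship[1->2]=1 ship[0->1]=1 prod=2 -> [10 7 1 1]
Step 7: demand=5,sold=1 ship[2->3]=1 ship[1->2]=1 ship[0->1]=1 prod=2 -> [11 7 1 1]
Step 8: demand=5,sold=1 ship[2->3]=1 ship[1->2]=1 ship[0->1]=1 prod=2 -> [12 7 1 1]
Step 9: demand=5,sold=1 ship[2->3]=1 ship[1->2]=1 ship[0->1]=1 prod=2 -> [13 7 1 1]
Step 10: demand=5,sold=1 ship[2->3]=1 ship[1->2]=1 ship[0->1]=1 prod=2 -> [14 7 1 1]
Step 11: demand=5,sold=1 ship[2->3]=1 ship[1->2]=1 ship[0->1]=1 prod=2 -> [15 7 1 1]
Step 12: demand=5,sold=1 ship[2->3]=1 ship[1->2]=1 ship[0->1]=1 prod=2 -> [16 7 1 1]
First stockout at step 3

3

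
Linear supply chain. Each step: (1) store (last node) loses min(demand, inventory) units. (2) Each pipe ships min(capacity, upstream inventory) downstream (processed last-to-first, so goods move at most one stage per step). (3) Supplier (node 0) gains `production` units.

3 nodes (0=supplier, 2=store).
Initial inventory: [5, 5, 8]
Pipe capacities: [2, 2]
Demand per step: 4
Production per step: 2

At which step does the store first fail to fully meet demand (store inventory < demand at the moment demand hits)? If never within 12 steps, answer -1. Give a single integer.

Step 1: demand=4,sold=4 ship[1->2]=2 ship[0->1]=2 prod=2 -> [5 5 6]
Step 2: demand=4,sold=4 ship[1->2]=2 ship[0->1]=2 prod=2 -> [5 5 4]
Step 3: demand=4,sold=4 ship[1->2]=2 ship[0->1]=2 prod=2 -> [5 5 2]
Step 4: demand=4,sold=2 ship[1->2]=2 ship[0->1]=2 prod=2 -> [5 5 2]
Step 5: demand=4,sold=2 ship[1->2]=2 ship[0->1]=2 prod=2 -> [5 5 2]
Step 6: demand=4,sold=2 ship[1->2]=2 ship[0->1]=2 prod=2 -> [5 5 2]
Step 7: demand=4,sold=2 ship[1->2]=2 ship[0->1]=2 prod=2 -> [5 5 2]
Step 8: demand=4,sold=2 ship[1->2]=2 ship[0->1]=2 prod=2 -> [5 5 2]
Step 9: demand=4,sold=2 ship[1->2]=2 ship[0->1]=2 prod=2 -> [5 5 2]
Step 10: demand=4,sold=2 ship[1->2]=2 ship[0->1]=2 prod=2 -> [5 5 2]
Step 11: demand=4,sold=2 ship[1->2]=2 ship[0->1]=2 prod=2 -> [5 5 2]
Step 12: demand=4,sold=2 ship[1->2]=2 ship[0->1]=2 prod=2 -> [5 5 2]
First stockout at step 4

4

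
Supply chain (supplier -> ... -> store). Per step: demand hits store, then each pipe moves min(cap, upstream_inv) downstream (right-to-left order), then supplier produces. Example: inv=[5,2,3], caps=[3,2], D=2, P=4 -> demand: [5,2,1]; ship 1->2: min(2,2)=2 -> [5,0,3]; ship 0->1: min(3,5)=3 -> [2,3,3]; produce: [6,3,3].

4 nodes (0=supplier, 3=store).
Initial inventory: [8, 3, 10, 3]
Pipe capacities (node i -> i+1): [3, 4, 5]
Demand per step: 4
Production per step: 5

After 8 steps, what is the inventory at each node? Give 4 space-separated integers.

Step 1: demand=4,sold=3 ship[2->3]=5 ship[1->2]=3 ship[0->1]=3 prod=5 -> inv=[10 3 8 5]
Step 2: demand=4,sold=4 ship[2->3]=5 ship[1->2]=3 ship[0->1]=3 prod=5 -> inv=[12 3 6 6]
Step 3: demand=4,sold=4 ship[2->3]=5 ship[1->2]=3 ship[0->1]=3 prod=5 -> inv=[14 3 4 7]
Step 4: demand=4,sold=4 ship[2->3]=4 ship[1->2]=3 ship[0->1]=3 prod=5 -> inv=[16 3 3 7]
Step 5: demand=4,sold=4 ship[2->3]=3 ship[1->2]=3 ship[0->1]=3 prod=5 -> inv=[18 3 3 6]
Step 6: demand=4,sold=4 ship[2->3]=3 ship[1->2]=3 ship[0->1]=3 prod=5 -> inv=[20 3 3 5]
Step 7: demand=4,sold=4 ship[2->3]=3 ship[1->2]=3 ship[0->1]=3 prod=5 -> inv=[22 3 3 4]
Step 8: demand=4,sold=4 ship[2->3]=3 ship[1->2]=3 ship[0->1]=3 prod=5 -> inv=[24 3 3 3]

24 3 3 3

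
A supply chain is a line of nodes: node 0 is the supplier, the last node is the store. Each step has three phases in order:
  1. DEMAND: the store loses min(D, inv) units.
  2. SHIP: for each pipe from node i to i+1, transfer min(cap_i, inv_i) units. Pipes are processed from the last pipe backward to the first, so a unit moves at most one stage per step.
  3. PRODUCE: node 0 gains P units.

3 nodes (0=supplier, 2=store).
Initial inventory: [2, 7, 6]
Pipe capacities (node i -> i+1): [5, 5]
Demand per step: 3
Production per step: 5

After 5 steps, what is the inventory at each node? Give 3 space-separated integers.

Step 1: demand=3,sold=3 ship[1->2]=5 ship[0->1]=2 prod=5 -> inv=[5 4 8]
Step 2: demand=3,sold=3 ship[1->2]=4 ship[0->1]=5 prod=5 -> inv=[5 5 9]
Step 3: demand=3,sold=3 ship[1->2]=5 ship[0->1]=5 prod=5 -> inv=[5 5 11]
Step 4: demand=3,sold=3 ship[1->2]=5 ship[0->1]=5 prod=5 -> inv=[5 5 13]
Step 5: demand=3,sold=3 ship[1->2]=5 ship[0->1]=5 prod=5 -> inv=[5 5 15]

5 5 15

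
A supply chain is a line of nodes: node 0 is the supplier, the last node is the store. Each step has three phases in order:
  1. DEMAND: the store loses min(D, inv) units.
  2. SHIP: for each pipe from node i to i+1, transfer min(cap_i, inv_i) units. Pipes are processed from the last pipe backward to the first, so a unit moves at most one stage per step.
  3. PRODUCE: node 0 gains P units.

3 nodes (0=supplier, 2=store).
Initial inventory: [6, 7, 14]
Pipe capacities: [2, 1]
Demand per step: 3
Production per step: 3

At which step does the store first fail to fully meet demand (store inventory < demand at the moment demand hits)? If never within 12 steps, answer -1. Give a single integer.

Step 1: demand=3,sold=3 ship[1->2]=1 ship[0->1]=2 prod=3 -> [7 8 12]
Step 2: demand=3,sold=3 ship[1->2]=1 ship[0->1]=2 prod=3 -> [8 9 10]
Step 3: demand=3,sold=3 ship[1->2]=1 ship[0->1]=2 prod=3 -> [9 10 8]
Step 4: demand=3,sold=3 ship[1->2]=1 ship[0->1]=2 prod=3 -> [10 11 6]
Step 5: demand=3,sold=3 ship[1->2]=1 ship[0->1]=2 prod=3 -> [11 12 4]
Step 6: demand=3,sold=3 ship[1->2]=1 ship[0->1]=2 prod=3 -> [12 13 2]
Step 7: demand=3,sold=2 ship[1->2]=1 ship[0->1]=2 prod=3 -> [13 14 1]
Step 8: demand=3,sold=1 ship[1->2]=1 ship[0->1]=2 prod=3 -> [14 15 1]
Step 9: demand=3,sold=1 ship[1->2]=1 ship[0->1]=2 prod=3 -> [15 16 1]
Step 10: demand=3,sold=1 ship[1->2]=1 ship[0->1]=2 prod=3 -> [16 17 1]
Step 11: demand=3,sold=1 ship[1->2]=1 ship[0->1]=2 prod=3 -> [17 18 1]
Step 12: demand=3,sold=1 ship[1->2]=1 ship[0->1]=2 prod=3 -> [18 19 1]
First stockout at step 7

7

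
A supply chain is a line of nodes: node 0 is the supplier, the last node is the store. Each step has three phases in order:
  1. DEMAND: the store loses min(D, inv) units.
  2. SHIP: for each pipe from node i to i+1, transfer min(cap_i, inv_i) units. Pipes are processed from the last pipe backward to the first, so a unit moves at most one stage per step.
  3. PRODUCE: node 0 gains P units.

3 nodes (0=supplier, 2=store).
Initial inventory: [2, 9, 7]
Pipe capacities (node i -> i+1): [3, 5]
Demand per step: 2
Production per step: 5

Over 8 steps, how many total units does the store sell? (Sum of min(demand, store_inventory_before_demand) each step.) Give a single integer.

Answer: 16

Derivation:
Step 1: sold=2 (running total=2) -> [5 6 10]
Step 2: sold=2 (running total=4) -> [7 4 13]
Step 3: sold=2 (running total=6) -> [9 3 15]
Step 4: sold=2 (running total=8) -> [11 3 16]
Step 5: sold=2 (running total=10) -> [13 3 17]
Step 6: sold=2 (running total=12) -> [15 3 18]
Step 7: sold=2 (running total=14) -> [17 3 19]
Step 8: sold=2 (running total=16) -> [19 3 20]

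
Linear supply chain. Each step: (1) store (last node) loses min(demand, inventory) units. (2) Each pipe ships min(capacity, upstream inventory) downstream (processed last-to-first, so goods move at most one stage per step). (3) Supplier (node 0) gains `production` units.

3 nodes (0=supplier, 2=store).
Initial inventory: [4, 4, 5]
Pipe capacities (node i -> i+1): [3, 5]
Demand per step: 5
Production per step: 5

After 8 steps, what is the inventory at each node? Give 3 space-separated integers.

Step 1: demand=5,sold=5 ship[1->2]=4 ship[0->1]=3 prod=5 -> inv=[6 3 4]
Step 2: demand=5,sold=4 ship[1->2]=3 ship[0->1]=3 prod=5 -> inv=[8 3 3]
Step 3: demand=5,sold=3 ship[1->2]=3 ship[0->1]=3 prod=5 -> inv=[10 3 3]
Step 4: demand=5,sold=3 ship[1->2]=3 ship[0->1]=3 prod=5 -> inv=[12 3 3]
Step 5: demand=5,sold=3 ship[1->2]=3 ship[0->1]=3 prod=5 -> inv=[14 3 3]
Step 6: demand=5,sold=3 ship[1->2]=3 ship[0->1]=3 prod=5 -> inv=[16 3 3]
Step 7: demand=5,sold=3 ship[1->2]=3 ship[0->1]=3 prod=5 -> inv=[18 3 3]
Step 8: demand=5,sold=3 ship[1->2]=3 ship[0->1]=3 prod=5 -> inv=[20 3 3]

20 3 3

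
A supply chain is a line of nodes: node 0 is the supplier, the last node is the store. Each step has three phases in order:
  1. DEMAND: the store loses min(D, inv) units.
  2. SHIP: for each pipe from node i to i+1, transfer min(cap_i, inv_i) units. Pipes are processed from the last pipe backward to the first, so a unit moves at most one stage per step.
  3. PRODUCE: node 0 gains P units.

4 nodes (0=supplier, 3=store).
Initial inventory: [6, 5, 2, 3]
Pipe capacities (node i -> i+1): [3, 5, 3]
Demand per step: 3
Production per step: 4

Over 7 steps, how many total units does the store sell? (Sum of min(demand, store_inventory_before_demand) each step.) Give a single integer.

Step 1: sold=3 (running total=3) -> [7 3 5 2]
Step 2: sold=2 (running total=5) -> [8 3 5 3]
Step 3: sold=3 (running total=8) -> [9 3 5 3]
Step 4: sold=3 (running total=11) -> [10 3 5 3]
Step 5: sold=3 (running total=14) -> [11 3 5 3]
Step 6: sold=3 (running total=17) -> [12 3 5 3]
Step 7: sold=3 (running total=20) -> [13 3 5 3]

Answer: 20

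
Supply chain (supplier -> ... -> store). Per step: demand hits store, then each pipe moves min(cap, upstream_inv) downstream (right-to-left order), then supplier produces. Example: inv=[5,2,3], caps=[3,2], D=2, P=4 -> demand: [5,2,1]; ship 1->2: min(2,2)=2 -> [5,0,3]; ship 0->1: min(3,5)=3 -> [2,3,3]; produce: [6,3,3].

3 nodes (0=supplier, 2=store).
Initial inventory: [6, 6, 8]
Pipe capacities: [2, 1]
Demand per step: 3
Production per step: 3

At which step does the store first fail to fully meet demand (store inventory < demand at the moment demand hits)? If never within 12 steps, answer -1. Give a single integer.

Step 1: demand=3,sold=3 ship[1->2]=1 ship[0->1]=2 prod=3 -> [7 7 6]
Step 2: demand=3,sold=3 ship[1->2]=1 ship[0->1]=2 prod=3 -> [8 8 4]
Step 3: demand=3,sold=3 ship[1->2]=1 ship[0->1]=2 prod=3 -> [9 9 2]
Step 4: demand=3,sold=2 ship[1->2]=1 ship[0->1]=2 prod=3 -> [10 10 1]
Step 5: demand=3,sold=1 ship[1->2]=1 ship[0->1]=2 prod=3 -> [11 11 1]
Step 6: demand=3,sold=1 ship[1->2]=1 ship[0->1]=2 prod=3 -> [12 12 1]
Step 7: demand=3,sold=1 ship[1->2]=1 ship[0->1]=2 prod=3 -> [13 13 1]
Step 8: demand=3,sold=1 ship[1->2]=1 ship[0->1]=2 prod=3 -> [14 14 1]
Step 9: demand=3,sold=1 ship[1->2]=1 ship[0->1]=2 prod=3 -> [15 15 1]
Step 10: demand=3,sold=1 ship[1->2]=1 ship[0->1]=2 prod=3 -> [16 16 1]
Step 11: demand=3,sold=1 ship[1->2]=1 ship[0->1]=2 prod=3 -> [17 17 1]
Step 12: demand=3,sold=1 ship[1->2]=1 ship[0->1]=2 prod=3 -> [18 18 1]
First stockout at step 4

4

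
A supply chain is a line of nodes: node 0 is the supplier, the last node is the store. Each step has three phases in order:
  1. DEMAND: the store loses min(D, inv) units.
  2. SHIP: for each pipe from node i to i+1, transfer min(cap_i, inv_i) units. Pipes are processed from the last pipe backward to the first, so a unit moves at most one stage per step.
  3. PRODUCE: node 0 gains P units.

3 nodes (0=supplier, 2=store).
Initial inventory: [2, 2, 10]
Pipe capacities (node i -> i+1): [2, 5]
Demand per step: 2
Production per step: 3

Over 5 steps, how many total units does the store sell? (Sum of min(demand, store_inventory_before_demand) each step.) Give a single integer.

Answer: 10

Derivation:
Step 1: sold=2 (running total=2) -> [3 2 10]
Step 2: sold=2 (running total=4) -> [4 2 10]
Step 3: sold=2 (running total=6) -> [5 2 10]
Step 4: sold=2 (running total=8) -> [6 2 10]
Step 5: sold=2 (running total=10) -> [7 2 10]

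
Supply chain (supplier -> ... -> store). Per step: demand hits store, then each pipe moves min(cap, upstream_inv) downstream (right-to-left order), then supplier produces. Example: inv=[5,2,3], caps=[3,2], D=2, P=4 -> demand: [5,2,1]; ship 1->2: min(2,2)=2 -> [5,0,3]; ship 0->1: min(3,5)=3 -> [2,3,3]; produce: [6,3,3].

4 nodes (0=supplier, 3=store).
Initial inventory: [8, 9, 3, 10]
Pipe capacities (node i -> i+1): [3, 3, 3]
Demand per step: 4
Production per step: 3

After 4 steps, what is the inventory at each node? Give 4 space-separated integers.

Step 1: demand=4,sold=4 ship[2->3]=3 ship[1->2]=3 ship[0->1]=3 prod=3 -> inv=[8 9 3 9]
Step 2: demand=4,sold=4 ship[2->3]=3 ship[1->2]=3 ship[0->1]=3 prod=3 -> inv=[8 9 3 8]
Step 3: demand=4,sold=4 ship[2->3]=3 ship[1->2]=3 ship[0->1]=3 prod=3 -> inv=[8 9 3 7]
Step 4: demand=4,sold=4 ship[2->3]=3 ship[1->2]=3 ship[0->1]=3 prod=3 -> inv=[8 9 3 6]

8 9 3 6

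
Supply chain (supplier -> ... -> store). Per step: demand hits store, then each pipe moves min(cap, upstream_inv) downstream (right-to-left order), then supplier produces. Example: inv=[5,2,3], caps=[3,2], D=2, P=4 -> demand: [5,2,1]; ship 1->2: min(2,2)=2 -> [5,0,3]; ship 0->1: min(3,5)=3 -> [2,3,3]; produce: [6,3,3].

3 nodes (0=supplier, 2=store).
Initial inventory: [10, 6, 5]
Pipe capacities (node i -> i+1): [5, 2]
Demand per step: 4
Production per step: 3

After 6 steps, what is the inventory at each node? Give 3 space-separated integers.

Step 1: demand=4,sold=4 ship[1->2]=2 ship[0->1]=5 prod=3 -> inv=[8 9 3]
Step 2: demand=4,sold=3 ship[1->2]=2 ship[0->1]=5 prod=3 -> inv=[6 12 2]
Step 3: demand=4,sold=2 ship[1->2]=2 ship[0->1]=5 prod=3 -> inv=[4 15 2]
Step 4: demand=4,sold=2 ship[1->2]=2 ship[0->1]=4 prod=3 -> inv=[3 17 2]
Step 5: demand=4,sold=2 ship[1->2]=2 ship[0->1]=3 prod=3 -> inv=[3 18 2]
Step 6: demand=4,sold=2 ship[1->2]=2 ship[0->1]=3 prod=3 -> inv=[3 19 2]

3 19 2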